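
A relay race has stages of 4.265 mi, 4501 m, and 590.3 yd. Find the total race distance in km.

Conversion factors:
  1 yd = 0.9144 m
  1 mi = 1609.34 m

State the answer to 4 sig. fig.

4.265 mi × 1609.34 = 6863.84 m
4501 m (already m)
590.3 yd × 0.9144 = 539.77 m
Total: 6863.84 + 4501 + 539.77 = 11904.6 m
In km: 11904.6 / 1000 = 11.9046 km

11.90 km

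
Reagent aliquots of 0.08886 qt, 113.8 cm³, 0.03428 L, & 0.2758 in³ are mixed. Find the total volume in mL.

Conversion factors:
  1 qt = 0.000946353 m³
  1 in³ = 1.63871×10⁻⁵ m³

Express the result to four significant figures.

236.7 mL

0.08886 qt × 0.000946353 = 8.40929×10⁻⁵ m³
113.8 cm³ × 10⁻⁶ = 1.138×10⁻⁴ m³
0.03428 L × 0.001 = 3.428×10⁻⁵ m³
0.2758 in³ × 1.63871×10⁻⁵ = 4.51956×10⁻⁶ m³
Combined: 8.40929×10⁻⁵ + 1.138×10⁻⁴ + 3.428×10⁻⁵ + 4.51956×10⁻⁶ = 2.36692×10⁻⁴ m³
In mL: 2.36692×10⁻⁴ / 10⁻⁶ = 236.692 mL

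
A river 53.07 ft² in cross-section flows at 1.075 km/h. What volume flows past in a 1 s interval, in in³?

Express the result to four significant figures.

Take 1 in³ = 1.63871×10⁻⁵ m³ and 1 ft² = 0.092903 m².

8.984×10⁴ in³

1.075 km/h × (1/3.6) → 0.298611 m/s
53.07 ft² × 0.092903 → 4.93036 m²
V = v × A × t = 0.298611 m/s × 4.93036 m² × 1 s = 1.47226 m³
1.47226 m³ ÷ (1.63871×10⁻⁵ m³/in³) = 89842.6 in³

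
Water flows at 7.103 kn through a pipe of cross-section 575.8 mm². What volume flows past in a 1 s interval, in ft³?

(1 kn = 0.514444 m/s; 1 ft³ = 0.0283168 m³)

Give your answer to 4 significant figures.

7.103 kn × 0.514444 = 3.6541 m/s
575.8 mm² × 10⁻⁶ = 5.758×10⁻⁴ m²
V = v × A × t = 3.6541 m/s × 5.758×10⁻⁴ m² × 1 s = 0.00210403 m³
0.00210403 m³ ÷ (0.0283168 m³/ft³) = 0.0743032 ft³

0.07430 ft³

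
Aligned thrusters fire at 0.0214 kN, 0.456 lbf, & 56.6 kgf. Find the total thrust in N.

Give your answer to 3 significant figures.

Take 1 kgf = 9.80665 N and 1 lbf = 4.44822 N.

578 N

0.0214 kN × 1000 = 21.4 N
0.456 lbf × 4.44822 = 2.02839 N
56.6 kgf × 9.80665 = 555.056 N
Sum: 21.4 + 2.02839 + 555.056 = 578.484 N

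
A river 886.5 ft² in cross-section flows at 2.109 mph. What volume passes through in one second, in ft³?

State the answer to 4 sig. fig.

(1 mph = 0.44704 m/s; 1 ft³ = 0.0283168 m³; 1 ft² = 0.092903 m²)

2.109 mph × 0.44704 → 0.942807 m/s
886.5 ft² × 0.092903 → 82.3585 m²
V = v × A × t = 0.942807 m/s × 82.3585 m² × 1 s = 77.6482 m³
77.6482 m³ ÷ (0.0283168 m³/ft³) = 2742.12 ft³

2742 ft³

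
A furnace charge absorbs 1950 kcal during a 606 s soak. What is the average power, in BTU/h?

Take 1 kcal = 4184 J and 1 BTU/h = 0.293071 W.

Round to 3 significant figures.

4.59×10⁴ BTU/h

1950 kcal × 4184 = 8.1588×10⁶ J
P = E / t = 8.1588×10⁶ J / 606 s = 13463.4 W
13463.4 W ÷ (0.293071 W/BTU/h) = 45939 BTU/h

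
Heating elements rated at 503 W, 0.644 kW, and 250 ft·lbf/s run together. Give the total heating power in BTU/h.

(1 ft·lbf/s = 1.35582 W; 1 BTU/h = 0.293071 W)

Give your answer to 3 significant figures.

5070 BTU/h

503 W (already W)
0.644 kW × 1000 = 644 W
250 ft·lbf/s × 1.35582 = 338.955 W
Combined: 503 + 644 + 338.955 = 1485.96 W
In BTU/h: 1485.96 / 0.293071 = 5070.31 BTU/h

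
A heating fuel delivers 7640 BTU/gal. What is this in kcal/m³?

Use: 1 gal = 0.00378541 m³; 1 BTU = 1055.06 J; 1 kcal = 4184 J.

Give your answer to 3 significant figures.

7640 BTU/gal × 1055.06 J/BTU ÷ 0.00378541 m³/gal = 2.1294×10⁹ J/m³
2.1294×10⁹ J/m³ ÷ 4184 J/kcal = 508939 kcal/m³

5.09×10⁵ kcal/m³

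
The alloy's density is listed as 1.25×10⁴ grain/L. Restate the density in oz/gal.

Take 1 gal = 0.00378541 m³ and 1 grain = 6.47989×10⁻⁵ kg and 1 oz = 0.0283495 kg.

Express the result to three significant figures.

1.25×10⁴ grain/L × 6.47989×10⁻⁵ kg/grain ÷ 0.001 m³/L = 809.986 kg/m³
809.986 kg/m³ ÷ 0.0283495 kg/oz × 0.00378541 m³/gal = 108.155 oz/gal

108 oz/gal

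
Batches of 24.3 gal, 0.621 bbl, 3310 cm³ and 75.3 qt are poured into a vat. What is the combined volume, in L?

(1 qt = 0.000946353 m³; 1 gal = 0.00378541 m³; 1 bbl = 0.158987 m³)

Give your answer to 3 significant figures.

24.3 gal × 0.00378541 = 0.0919855 m³
0.621 bbl × 0.158987 = 0.0987309 m³
3310 cm³ × 10⁻⁶ = 0.00331 m³
75.3 qt × 0.000946353 = 0.0712604 m³
Sum: 0.0919855 + 0.0987309 + 0.00331 + 0.0712604 = 0.265287 m³
In L: 0.265287 / 0.001 = 265.287 L

265 L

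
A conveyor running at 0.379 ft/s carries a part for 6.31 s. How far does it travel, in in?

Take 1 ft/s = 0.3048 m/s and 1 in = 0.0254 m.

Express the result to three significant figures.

0.379 ft/s × 0.3048 → 0.115519 m/s
d = v × t = 0.115519 m/s × 6.31 s = 0.728925 m
0.728925 m ÷ (0.0254 m/in) = 28.6978 in

28.7 in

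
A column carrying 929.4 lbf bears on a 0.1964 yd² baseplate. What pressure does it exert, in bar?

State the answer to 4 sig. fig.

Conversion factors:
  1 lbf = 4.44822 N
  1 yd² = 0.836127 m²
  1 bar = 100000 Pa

929.4 lbf × 4.44822 → 4134.18 N
0.1964 yd² × 0.836127 → 0.164215 m²
P = F / A = 4134.18 N / 0.164215 m² = 25175.4 Pa
25175.4 Pa ÷ (100000 Pa/bar) = 0.251754 bar

0.2518 bar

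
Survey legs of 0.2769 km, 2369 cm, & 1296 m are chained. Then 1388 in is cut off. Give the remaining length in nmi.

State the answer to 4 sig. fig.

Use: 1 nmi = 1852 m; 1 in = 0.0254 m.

0.8431 nmi

0.2769 km × 1000 → 276.9 m
2369 cm × 0.01 → 23.69 m
1296 m (already m)
1388 in × 0.0254 → 35.2552 m
Sum: 276.9 + 23.69 + 1296 − 35.2552 = 1561.33 m
In nmi: 1561.33 / 1852 = 0.843051 nmi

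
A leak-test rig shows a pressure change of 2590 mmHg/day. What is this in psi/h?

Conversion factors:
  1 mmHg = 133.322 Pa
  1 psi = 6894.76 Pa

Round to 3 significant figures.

2.09 psi/h

2590 mmHg/day × 133.322 Pa/mmHg ÷ 86400 s/day = 3.99657 Pa/s
3.99657 Pa/s ÷ 6894.76 Pa/psi × 3600 s/h = 2.08675 psi/h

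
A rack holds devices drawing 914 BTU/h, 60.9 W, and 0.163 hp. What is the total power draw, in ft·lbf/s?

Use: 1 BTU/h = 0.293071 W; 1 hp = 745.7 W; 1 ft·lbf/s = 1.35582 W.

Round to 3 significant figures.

332 ft·lbf/s

914 BTU/h × 0.293071 → 267.867 W
60.9 W (already W)
0.163 hp × 745.7 → 121.549 W
Total: 267.867 + 60.9 + 121.549 = 450.316 W
In ft·lbf/s: 450.316 / 1.35582 = 332.136 ft·lbf/s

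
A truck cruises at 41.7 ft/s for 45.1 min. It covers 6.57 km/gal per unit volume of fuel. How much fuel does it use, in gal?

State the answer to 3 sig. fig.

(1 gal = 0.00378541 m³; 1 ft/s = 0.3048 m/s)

41.7 ft/s → 12.7102 m/s
45.1 min → 2706 s
d = v × t = 12.7102 × 2706 = 34393.8 m
6.57 km/gal → 1.73561×10⁶ m/m³
V = d / (distance per unit fuel) = 34393.8 / 1.73561×10⁶ = 0.0198165 m³
In gal: 0.0198165 / 0.00378541 = 5.23497 gal

5.23 gal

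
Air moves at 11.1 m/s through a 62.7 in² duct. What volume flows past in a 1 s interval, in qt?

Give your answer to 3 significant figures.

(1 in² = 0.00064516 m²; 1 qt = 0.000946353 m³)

62.7 in² × 0.00064516 = 0.0404515 m²
V = v × A × t = 11.1 m/s × 0.0404515 m² × 1 s = 0.449012 m³
0.449012 m³ ÷ (0.000946353 m³/qt) = 474.466 qt

474 qt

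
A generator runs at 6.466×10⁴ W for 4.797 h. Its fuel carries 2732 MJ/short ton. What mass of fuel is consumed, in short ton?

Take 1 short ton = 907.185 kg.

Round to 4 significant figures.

4.797 h → 17269.2 s
E = P × t = 64660 × 17269.2 = 1.11663×10⁹ J
2732 MJ/short ton → 3.01151×10⁶ J/kg
m = E / e_s = 1.11663×10⁹ / 3.01151×10⁶ = 370.787 kg
In short ton: 370.787 / 907.185 = 0.408723 short ton

0.4087 short ton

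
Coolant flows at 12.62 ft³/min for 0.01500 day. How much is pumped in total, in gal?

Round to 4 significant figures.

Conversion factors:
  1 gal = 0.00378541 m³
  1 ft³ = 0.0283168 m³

12.62 ft³/min → 0.00595597 m³/s
0.01500 day → 1296 s
V = Q × t = 0.00595597 × 1296 = 7.71894 m³
In gal: 7.71894 / 0.00378541 = 2039.13 gal

2039 gal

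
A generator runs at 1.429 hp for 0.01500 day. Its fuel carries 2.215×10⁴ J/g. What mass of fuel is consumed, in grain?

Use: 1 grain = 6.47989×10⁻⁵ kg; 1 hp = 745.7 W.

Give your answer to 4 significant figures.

962.2 grain

1.429 hp → 1065.61 W
0.01500 day → 1296 s
E = P × t = 1065.61 × 1296 = 1.38103×10⁶ J
2.215×10⁴ J/g → 2.215×10⁷ J/kg
m = E / e_s = 1.38103×10⁶ / 2.215×10⁷ = 0.062349 kg
In grain: 0.062349 / 6.47989×10⁻⁵ = 962.192 grain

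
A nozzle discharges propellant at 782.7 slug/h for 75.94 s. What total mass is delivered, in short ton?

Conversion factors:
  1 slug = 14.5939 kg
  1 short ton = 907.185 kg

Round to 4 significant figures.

782.7 slug/h → 3.17296 kg/s
m = ṁ × t = 3.17296 × 75.94 = 240.955 kg
In short ton: 240.955 / 907.185 = 0.265607 short ton

0.2656 short ton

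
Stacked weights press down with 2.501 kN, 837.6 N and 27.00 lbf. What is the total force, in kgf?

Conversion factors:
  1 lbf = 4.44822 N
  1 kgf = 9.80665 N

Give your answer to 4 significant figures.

352.7 kgf

2.501 kN × 1000 = 2501 N
837.6 N (already N)
27.00 lbf × 4.44822 = 120.102 N
Total: 2501 + 837.6 + 120.102 = 3458.7 N
In kgf: 3458.7 / 9.80665 = 352.689 kgf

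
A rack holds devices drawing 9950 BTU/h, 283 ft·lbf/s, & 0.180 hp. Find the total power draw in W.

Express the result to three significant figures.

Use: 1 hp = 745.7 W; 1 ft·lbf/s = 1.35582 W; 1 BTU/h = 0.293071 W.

9950 BTU/h × 0.293071 → 2916.06 W
283 ft·lbf/s × 1.35582 → 383.697 W
0.180 hp × 745.7 → 134.226 W
Total: 2916.06 + 383.697 + 134.226 = 3433.98 W

3430 W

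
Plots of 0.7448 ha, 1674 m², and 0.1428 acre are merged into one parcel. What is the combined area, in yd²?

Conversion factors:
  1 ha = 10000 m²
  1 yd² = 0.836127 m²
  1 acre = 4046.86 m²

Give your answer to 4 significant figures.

1.160×10⁴ yd²

0.7448 ha × 10000 → 7448 m²
1674 m² (already m²)
0.1428 acre × 4046.86 → 577.892 m²
Total: 7448 + 1674 + 577.892 = 9699.89 m²
In yd²: 9699.89 / 0.836127 = 11601 yd²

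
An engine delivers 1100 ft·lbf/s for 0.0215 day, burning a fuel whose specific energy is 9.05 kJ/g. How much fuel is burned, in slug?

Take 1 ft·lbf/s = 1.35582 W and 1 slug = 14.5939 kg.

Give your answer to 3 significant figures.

0.0210 slug

1100 ft·lbf/s → 1491.4 W
0.0215 day → 1857.6 s
E = P × t = 1491.4 × 1857.6 = 2.77042×10⁶ J
9.05 kJ/g → 9.05×10⁶ J/kg
m = E / e_s = 2.77042×10⁶ / 9.05×10⁶ = 0.306124 kg
In slug: 0.306124 / 14.5939 = 0.0209762 slug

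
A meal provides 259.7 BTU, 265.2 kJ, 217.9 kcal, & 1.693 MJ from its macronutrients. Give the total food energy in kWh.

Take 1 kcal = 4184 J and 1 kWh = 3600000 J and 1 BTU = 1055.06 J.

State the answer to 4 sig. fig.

259.7 BTU × 1055.06 = 273999 J
265.2 kJ × 1000 = 265200 J
217.9 kcal × 4184 = 911694 J
1.693 MJ × 1000000 = 1.693×10⁶ J
Sum: 273999 + 265200 + 911694 + 1.693×10⁶ = 3.14389×10⁶ J
In kWh: 3.14389×10⁶ / 3600000 = 0.873303 kWh

0.8733 kWh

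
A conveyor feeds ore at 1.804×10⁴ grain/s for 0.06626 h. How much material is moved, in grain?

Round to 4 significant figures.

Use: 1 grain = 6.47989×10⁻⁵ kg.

4.303×10⁶ grain

1.804×10⁴ grain/s → 1.16897 kg/s
0.06626 h → 238.536 s
m = ṁ × t = 1.16897 × 238.536 = 278.841 kg
In grain: 278.841 / 6.47989×10⁻⁵ = 4.30317×10⁶ grain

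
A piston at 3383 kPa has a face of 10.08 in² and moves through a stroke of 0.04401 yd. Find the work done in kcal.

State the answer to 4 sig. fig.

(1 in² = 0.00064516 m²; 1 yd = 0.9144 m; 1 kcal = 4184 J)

3383 kPa → 3.383×10⁶ Pa
10.08 in² → 0.00650321 m²
F = P × A = 3.383×10⁶ × 0.00650321 = 22000.4 N
0.04401 yd → 0.0402427 m
W = F × d = 22000.4 × 0.0402427 = 885.355 J
In kcal: 885.355 / 4184 = 0.211605 kcal

0.2116 kcal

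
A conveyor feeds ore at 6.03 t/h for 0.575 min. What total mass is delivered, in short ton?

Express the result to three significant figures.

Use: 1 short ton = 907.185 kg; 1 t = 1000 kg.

6.03 t/h → 1.675 kg/s
0.575 min → 34.5 s
m = ṁ × t = 1.675 × 34.5 = 57.7875 kg
In short ton: 57.7875 / 907.185 = 0.0636998 short ton

0.0637 short ton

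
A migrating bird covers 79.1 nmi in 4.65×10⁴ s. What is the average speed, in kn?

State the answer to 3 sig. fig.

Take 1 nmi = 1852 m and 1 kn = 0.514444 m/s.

6.12 kn

79.1 nmi × 1852 = 146493 m
v = d / t = 146493 m / 46500 s = 3.15039 m/s
3.15039 m/s ÷ (0.514444 m/s/kn) = 6.12387 kn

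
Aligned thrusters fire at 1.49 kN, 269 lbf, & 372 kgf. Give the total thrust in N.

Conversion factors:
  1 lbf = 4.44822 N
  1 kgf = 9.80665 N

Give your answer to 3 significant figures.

6330 N

1.49 kN × 1000 = 1490 N
269 lbf × 4.44822 = 1196.57 N
372 kgf × 9.80665 = 3648.07 N
Combined: 1490 + 1196.57 + 3648.07 = 6334.64 N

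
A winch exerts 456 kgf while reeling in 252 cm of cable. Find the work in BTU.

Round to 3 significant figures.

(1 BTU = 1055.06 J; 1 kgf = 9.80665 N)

10.7 BTU

456 kgf × 9.80665 → 4471.83 N
252 cm × 0.01 → 2.52 m
W = F × d = 4471.83 N × 2.52 m = 11269 J
11269 J ÷ (1055.06 J/BTU) = 10.6809 BTU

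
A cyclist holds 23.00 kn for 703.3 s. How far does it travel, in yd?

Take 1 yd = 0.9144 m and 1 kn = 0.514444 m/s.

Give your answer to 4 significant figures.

9101 yd

23.00 kn × 0.514444 = 11.8322 m/s
d = v × t = 11.8322 m/s × 703.3 s = 8321.59 m
8321.59 m ÷ (0.9144 m/yd) = 9100.6 yd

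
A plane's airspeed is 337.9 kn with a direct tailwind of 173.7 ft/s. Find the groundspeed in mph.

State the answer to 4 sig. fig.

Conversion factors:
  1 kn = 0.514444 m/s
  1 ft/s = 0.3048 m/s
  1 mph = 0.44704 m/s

507.3 mph

337.9 kn × 0.514444 → 173.831 m/s
173.7 ft/s × 0.3048 → 52.9438 m/s
Sum: 173.831 + 52.9438 = 226.775 m/s
In mph: 226.775 / 0.44704 = 507.281 mph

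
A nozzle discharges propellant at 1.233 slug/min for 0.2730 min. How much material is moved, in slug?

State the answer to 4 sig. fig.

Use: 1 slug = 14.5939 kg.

1.233 slug/min → 0.299905 kg/s
0.2730 min → 16.38 s
m = ṁ × t = 0.299905 × 16.38 = 4.91244 kg
In slug: 4.91244 / 14.5939 = 0.336609 slug

0.3366 slug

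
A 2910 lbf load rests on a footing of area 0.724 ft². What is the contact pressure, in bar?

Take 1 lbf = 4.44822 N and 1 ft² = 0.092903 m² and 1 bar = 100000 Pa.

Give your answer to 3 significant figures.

1.92 bar

2910 lbf × 4.44822 → 12944.3 N
0.724 ft² × 0.092903 → 0.0672618 m²
P = F / A = 12944.3 N / 0.0672618 m² = 192447 Pa
192447 Pa ÷ (100000 Pa/bar) = 1.92447 bar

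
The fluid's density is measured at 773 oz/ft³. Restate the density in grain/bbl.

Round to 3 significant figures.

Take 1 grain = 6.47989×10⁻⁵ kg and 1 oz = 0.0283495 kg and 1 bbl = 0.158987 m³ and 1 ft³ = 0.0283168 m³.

1.90×10⁶ grain/bbl

773 oz/ft³ × 0.0283495 kg/oz ÷ 0.0283168 m³/ft³ = 773.893 kg/m³
773.893 kg/m³ ÷ 6.47989×10⁻⁵ kg/grain × 0.158987 m³/bbl = 1.89878×10⁶ grain/bbl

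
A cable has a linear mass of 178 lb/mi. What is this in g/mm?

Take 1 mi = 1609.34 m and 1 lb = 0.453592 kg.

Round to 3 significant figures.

178 lb/mi × 0.453592 kg/lb ÷ 1609.34 m/mi = 0.0501692 kg/m
0.0501692 kg/m ÷ 0.001 kg/g × 0.001 m/mm = 0.0501692 g/mm

0.0502 g/mm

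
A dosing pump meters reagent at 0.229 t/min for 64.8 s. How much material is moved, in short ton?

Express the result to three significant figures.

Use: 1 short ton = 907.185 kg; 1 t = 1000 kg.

0.229 t/min → 3.81667 kg/s
m = ṁ × t = 3.81667 × 64.8 = 247.32 kg
In short ton: 247.32 / 907.185 = 0.272624 short ton

0.273 short ton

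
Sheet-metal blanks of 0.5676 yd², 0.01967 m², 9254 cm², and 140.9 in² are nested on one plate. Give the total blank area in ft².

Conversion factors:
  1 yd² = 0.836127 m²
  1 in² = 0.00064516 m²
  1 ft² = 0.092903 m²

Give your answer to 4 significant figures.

0.5676 yd² × 0.836127 = 0.474586 m²
0.01967 m² (already m²)
9254 cm² × 0.0001 = 0.9254 m²
140.9 in² × 0.00064516 = 0.090903 m²
Combined: 0.474586 + 0.01967 + 0.9254 + 0.090903 = 1.51056 m²
In ft²: 1.51056 / 0.092903 = 16.2595 ft²

16.26 ft²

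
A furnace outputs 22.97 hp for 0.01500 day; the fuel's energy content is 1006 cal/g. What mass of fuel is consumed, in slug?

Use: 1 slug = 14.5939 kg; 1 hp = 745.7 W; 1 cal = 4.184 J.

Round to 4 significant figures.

0.3614 slug

22.97 hp → 17128.7 W
0.01500 day → 1296 s
E = P × t = 17128.7 × 1296 = 2.21988×10⁷ J
1006 cal/g → 4.2091×10⁶ J/kg
m = E / e_s = 2.21988×10⁷ / 4.2091×10⁶ = 5.274 kg
In slug: 5.274 / 14.5939 = 0.361384 slug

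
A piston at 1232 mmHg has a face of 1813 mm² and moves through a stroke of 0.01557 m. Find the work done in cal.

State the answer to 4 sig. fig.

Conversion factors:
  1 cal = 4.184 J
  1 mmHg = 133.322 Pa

1232 mmHg → 164253 Pa
1813 mm² → 0.001813 m²
F = P × A = 164253 × 0.001813 = 297.791 N
W = F × d = 297.791 × 0.01557 = 4.63661 J
In cal: 4.63661 / 4.184 = 1.10818 cal

1.108 cal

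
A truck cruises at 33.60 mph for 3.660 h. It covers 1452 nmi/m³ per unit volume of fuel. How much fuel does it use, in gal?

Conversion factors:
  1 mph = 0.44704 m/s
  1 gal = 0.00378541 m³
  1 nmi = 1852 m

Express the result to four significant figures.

33.60 mph → 15.0205 m/s
3.660 h → 13176 s
d = v × t = 15.0205 × 13176 = 197910 m
1452 nmi/m³ → 2.6891×10⁶ m/m³
V = d / (distance per unit fuel) = 197910 / 2.6891×10⁶ = 0.0735971 m³
In gal: 0.0735971 / 0.00378541 = 19.4423 gal

19.44 gal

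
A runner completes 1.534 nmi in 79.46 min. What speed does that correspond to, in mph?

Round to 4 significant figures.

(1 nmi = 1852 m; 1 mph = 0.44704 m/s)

1.534 nmi × 1852 → 2840.97 m
79.46 min × 60 → 4767.6 s
v = d / t = 2840.97 m / 4767.6 s = 0.595891 m/s
0.595891 m/s ÷ (0.44704 m/s/mph) = 1.33297 mph

1.333 mph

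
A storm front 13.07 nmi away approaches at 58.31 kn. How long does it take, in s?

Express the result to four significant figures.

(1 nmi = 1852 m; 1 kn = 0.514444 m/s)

13.07 nmi × 1852 = 24205.6 m
58.31 kn × 0.514444 = 29.9972 m/s
t = d / v = 24205.6 m / 29.9972 m/s = 806.929 s

806.9 s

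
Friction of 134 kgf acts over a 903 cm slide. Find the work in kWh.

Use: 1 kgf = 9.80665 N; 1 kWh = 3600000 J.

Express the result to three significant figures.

134 kgf × 9.80665 → 1314.09 N
903 cm × 0.01 → 9.03 m
W = F × d = 1314.09 N × 9.03 m = 11866.2 J
11866.2 J ÷ (3600000 J/kWh) = 0.00329617 kWh

0.00330 kWh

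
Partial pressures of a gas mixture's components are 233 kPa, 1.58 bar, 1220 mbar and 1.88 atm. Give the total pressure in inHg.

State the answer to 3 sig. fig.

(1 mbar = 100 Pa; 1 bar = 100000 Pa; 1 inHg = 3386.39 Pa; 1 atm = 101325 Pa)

233 kPa × 1000 → 233000 Pa
1.58 bar × 100000 → 158000 Pa
1220 mbar × 100 → 122000 Pa
1.88 atm × 101325 → 190491 Pa
Sum: 233000 + 158000 + 122000 + 190491 = 703491 Pa
In inHg: 703491 / 3386.39 = 207.741 inHg

208 inHg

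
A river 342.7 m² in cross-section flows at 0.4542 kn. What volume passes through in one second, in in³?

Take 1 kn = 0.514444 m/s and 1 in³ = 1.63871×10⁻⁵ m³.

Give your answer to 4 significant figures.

4.886×10⁶ in³

0.4542 kn × 0.514444 = 0.23366 m/s
V = v × A × t = 0.23366 m/s × 342.7 m² × 1 s = 80.0753 m³
80.0753 m³ ÷ (1.63871×10⁻⁵ m³/in³) = 4.88648×10⁶ in³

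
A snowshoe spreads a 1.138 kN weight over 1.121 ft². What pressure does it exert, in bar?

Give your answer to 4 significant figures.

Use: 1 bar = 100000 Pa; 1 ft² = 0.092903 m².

1.138 kN × 1000 → 1138 N
1.121 ft² × 0.092903 → 0.104144 m²
P = F / A = 1138 N / 0.104144 m² = 10927.2 Pa
10927.2 Pa ÷ (100000 Pa/bar) = 0.109272 bar

0.1093 bar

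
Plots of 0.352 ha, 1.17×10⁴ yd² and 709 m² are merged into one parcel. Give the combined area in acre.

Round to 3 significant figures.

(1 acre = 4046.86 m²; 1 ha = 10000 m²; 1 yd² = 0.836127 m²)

0.352 ha × 10000 = 3520 m²
1.17×10⁴ yd² × 0.836127 = 9782.69 m²
709 m² (already m²)
Total: 3520 + 9782.69 + 709 = 14011.7 m²
In acre: 14011.7 / 4046.86 = 3.46236 acre

3.46 acre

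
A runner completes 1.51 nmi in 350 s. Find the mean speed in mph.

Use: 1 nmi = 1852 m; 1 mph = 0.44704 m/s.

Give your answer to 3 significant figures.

17.9 mph

1.51 nmi × 1852 → 2796.52 m
v = d / t = 2796.52 m / 350 s = 7.99006 m/s
7.99006 m/s ÷ (0.44704 m/s/mph) = 17.8733 mph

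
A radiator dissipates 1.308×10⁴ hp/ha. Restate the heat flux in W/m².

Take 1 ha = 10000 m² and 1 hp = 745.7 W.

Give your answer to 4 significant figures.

1.308×10⁴ hp/ha × 745.7 W/hp ÷ 10000 m²/ha = 975.376 W/m²
975.376 W/m²  = 975.376 W/m²

975.4 W/m²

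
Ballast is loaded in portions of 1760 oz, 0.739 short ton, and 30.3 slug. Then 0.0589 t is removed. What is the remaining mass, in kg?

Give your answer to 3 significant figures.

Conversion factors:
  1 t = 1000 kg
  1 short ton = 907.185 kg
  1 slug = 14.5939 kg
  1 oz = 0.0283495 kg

1100 kg

1760 oz × 0.0283495 = 49.8951 kg
0.739 short ton × 907.185 = 670.41 kg
30.3 slug × 14.5939 = 442.195 kg
0.0589 t × 1000 = 58.9 kg
Result: 49.8951 + 670.41 + 442.195 − 58.9 = 1103.6 kg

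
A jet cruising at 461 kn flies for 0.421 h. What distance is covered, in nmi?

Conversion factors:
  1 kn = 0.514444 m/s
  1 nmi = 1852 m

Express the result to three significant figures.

461 kn × 0.514444 → 237.159 m/s
0.421 h × 3600 → 1515.6 s
d = v × t = 237.159 m/s × 1515.6 s = 359438 m
359438 m ÷ (1852 m/nmi) = 194.081 nmi

194 nmi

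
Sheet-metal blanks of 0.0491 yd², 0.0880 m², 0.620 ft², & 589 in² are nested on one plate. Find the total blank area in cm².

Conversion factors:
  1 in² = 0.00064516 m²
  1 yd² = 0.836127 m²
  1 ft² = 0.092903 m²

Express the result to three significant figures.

0.0491 yd² × 0.836127 → 0.0410538 m²
0.0880 m² (already m²)
0.620 ft² × 0.092903 → 0.0575999 m²
589 in² × 0.00064516 → 0.379999 m²
Total: 0.0410538 + 0.088 + 0.0575999 + 0.379999 = 0.566653 m²
In cm²: 0.566653 / 0.0001 = 5666.53 cm²

5670 cm²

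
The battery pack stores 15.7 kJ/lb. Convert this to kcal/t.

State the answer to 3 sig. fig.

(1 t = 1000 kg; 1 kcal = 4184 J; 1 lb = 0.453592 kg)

8270 kcal/t

15.7 kJ/lb × 1000 J/kJ ÷ 0.453592 kg/lb = 34612.6 J/kg
34612.6 J/kg ÷ 4184 J/kcal × 1000 kg/t = 8272.61 kcal/t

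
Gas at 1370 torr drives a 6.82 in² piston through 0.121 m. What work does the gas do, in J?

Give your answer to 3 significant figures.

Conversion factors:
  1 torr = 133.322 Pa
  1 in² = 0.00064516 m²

1370 torr → 182651 Pa
6.82 in² → 0.00439999 m²
F = P × A = 182651 × 0.00439999 = 803.663 N
W = F × d = 803.663 × 0.121 = 97.2432 J

97.2 J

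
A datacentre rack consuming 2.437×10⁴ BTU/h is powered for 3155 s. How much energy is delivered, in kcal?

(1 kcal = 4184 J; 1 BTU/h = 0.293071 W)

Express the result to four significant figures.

5386 kcal

2.437×10⁴ BTU/h × 0.293071 = 7142.14 W
E = P × t = 7142.14 W × 3155 s = 2.25335×10⁷ J
2.25335×10⁷ J ÷ (4184 J/kcal) = 5385.64 kcal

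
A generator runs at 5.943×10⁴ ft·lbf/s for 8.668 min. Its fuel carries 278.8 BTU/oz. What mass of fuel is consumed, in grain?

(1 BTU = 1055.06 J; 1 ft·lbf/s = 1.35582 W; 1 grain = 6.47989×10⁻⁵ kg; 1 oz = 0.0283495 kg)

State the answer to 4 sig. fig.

5.943×10⁴ ft·lbf/s → 80576.4 W
8.668 min → 520.08 s
E = P × t = 80576.4 × 520.08 = 4.19062×10⁷ J
278.8 BTU/oz → 1.03759×10⁷ J/kg
m = E / e_s = 4.19062×10⁷ / 1.03759×10⁷ = 4.0388 kg
In grain: 4.0388 / 6.47989×10⁻⁵ = 62328.2 grain

6.233×10⁴ grain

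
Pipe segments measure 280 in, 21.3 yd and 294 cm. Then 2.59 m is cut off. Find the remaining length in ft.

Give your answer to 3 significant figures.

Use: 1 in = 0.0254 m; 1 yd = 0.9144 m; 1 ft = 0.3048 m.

280 in × 0.0254 = 7.112 m
21.3 yd × 0.9144 = 19.4767 m
294 cm × 0.01 = 2.94 m
2.59 m (already m)
Sum: 7.112 + 19.4767 + 2.94 − 2.59 = 26.9387 m
In ft: 26.9387 / 0.3048 = 88.3816 ft

88.4 ft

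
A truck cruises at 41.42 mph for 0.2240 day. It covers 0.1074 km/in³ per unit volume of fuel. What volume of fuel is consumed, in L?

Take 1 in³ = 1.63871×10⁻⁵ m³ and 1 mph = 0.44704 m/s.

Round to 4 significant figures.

54.68 L

41.42 mph → 18.5164 m/s
0.2240 day → 19353.6 s
d = v × t = 18.5164 × 19353.6 = 358359 m
0.1074 km/in³ → 6.55394×10⁶ m/m³
V = d / (distance per unit fuel) = 358359 / 6.55394×10⁶ = 0.0546784 m³
In L: 0.0546784 / 0.001 = 54.6784 L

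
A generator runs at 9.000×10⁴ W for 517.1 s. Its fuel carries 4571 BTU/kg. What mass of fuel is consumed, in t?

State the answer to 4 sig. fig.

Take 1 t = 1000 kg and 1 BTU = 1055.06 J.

E = P × t = 90000 × 517.1 = 4.6539×10⁷ J
4571 BTU/kg → 4.82268×10⁶ J/kg
m = E / e_s = 4.6539×10⁷ / 4.82268×10⁶ = 9.65003 kg
In t: 9.65003 / 1000 = 0.00965003 t

0.009650 t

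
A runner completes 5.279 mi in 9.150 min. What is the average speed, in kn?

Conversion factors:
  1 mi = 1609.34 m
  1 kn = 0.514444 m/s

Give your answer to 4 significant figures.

5.279 mi × 1609.34 → 8495.71 m
9.150 min × 60 → 549 s
v = d / t = 8495.71 m / 549 s = 15.4749 m/s
15.4749 m/s ÷ (0.514444 m/s/kn) = 30.0808 kn

30.08 kn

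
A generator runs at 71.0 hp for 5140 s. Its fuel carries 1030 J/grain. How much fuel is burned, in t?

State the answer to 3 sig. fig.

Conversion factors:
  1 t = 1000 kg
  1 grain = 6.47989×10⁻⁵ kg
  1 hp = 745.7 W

71.0 hp → 52944.7 W
E = P × t = 52944.7 × 5140 = 2.72136×10⁸ J
1030 J/grain → 1.58953×10⁷ J/kg
m = E / e_s = 2.72136×10⁸ / 1.58953×10⁷ = 17.1205 kg
In t: 17.1205 / 1000 = 0.0171205 t

0.0171 t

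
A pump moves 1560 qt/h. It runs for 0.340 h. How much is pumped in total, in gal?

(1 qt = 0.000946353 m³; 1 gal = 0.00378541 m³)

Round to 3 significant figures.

133 gal

1560 qt/h → 4.10086×10⁻⁴ m³/s
0.340 h → 1224 s
V = Q × t = 4.10086×10⁻⁴ × 1224 = 0.501945 m³
In gal: 0.501945 / 0.00378541 = 132.6 gal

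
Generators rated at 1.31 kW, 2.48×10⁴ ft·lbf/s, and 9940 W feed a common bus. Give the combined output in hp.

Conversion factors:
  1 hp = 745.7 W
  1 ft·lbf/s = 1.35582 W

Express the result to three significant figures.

60.2 hp

1.31 kW × 1000 = 1310 W
2.48×10⁴ ft·lbf/s × 1.35582 = 33624.3 W
9940 W (already W)
Total: 1310 + 33624.3 + 9940 = 44874.3 W
In hp: 44874.3 / 745.7 = 60.1774 hp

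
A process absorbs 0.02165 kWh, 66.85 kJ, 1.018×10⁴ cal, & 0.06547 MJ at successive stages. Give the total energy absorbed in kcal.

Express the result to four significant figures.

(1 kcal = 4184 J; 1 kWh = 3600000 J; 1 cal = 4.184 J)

0.02165 kWh × 3600000 = 77940 J
66.85 kJ × 1000 = 66850 J
1.018×10⁴ cal × 4.184 = 42593.1 J
0.06547 MJ × 1000000 = 65470 J
Sum: 77940 + 66850 + 42593.1 + 65470 = 252853 J
In kcal: 252853 / 4184 = 60.4333 kcal

60.43 kcal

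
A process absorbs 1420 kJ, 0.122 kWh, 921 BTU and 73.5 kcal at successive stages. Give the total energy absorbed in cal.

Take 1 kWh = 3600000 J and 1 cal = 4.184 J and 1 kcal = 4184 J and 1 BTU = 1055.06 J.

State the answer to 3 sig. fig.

7.50×10⁵ cal

1420 kJ × 1000 = 1.42×10⁶ J
0.122 kWh × 3600000 = 439200 J
921 BTU × 1055.06 = 971710 J
73.5 kcal × 4184 = 307524 J
Total: 1.42×10⁶ + 439200 + 971710 + 307524 = 3.13843×10⁶ J
In cal: 3.13843×10⁶ / 4.184 = 750103 cal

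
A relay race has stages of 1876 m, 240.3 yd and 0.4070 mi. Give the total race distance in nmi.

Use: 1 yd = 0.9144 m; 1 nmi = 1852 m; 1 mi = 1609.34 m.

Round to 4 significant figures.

1876 m (already m)
240.3 yd × 0.9144 = 219.73 m
0.4070 mi × 1609.34 = 655.001 m
Sum: 1876 + 219.73 + 655.001 = 2750.73 m
In nmi: 2750.73 / 1852 = 1.48528 nmi

1.485 nmi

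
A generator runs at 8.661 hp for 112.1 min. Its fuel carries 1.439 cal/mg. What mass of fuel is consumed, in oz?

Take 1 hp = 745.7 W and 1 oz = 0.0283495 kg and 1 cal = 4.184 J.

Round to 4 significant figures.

254.5 oz

8.661 hp → 6458.51 W
112.1 min → 6726 s
E = P × t = 6458.51 × 6726 = 4.34399×10⁷ J
1.439 cal/mg → 6.02078×10⁶ J/kg
m = E / e_s = 4.34399×10⁷ / 6.02078×10⁶ = 7.215 kg
In oz: 7.215 / 0.0283495 = 254.502 oz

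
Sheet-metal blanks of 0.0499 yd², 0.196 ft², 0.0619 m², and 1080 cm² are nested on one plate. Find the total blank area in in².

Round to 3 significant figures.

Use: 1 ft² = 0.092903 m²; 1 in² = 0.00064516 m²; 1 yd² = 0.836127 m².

0.0499 yd² × 0.836127 = 0.0417227 m²
0.196 ft² × 0.092903 = 0.018209 m²
0.0619 m² (already m²)
1080 cm² × 0.0001 = 0.108 m²
Total: 0.0417227 + 0.018209 + 0.0619 + 0.108 = 0.229832 m²
In in²: 0.229832 / 0.00064516 = 356.24 in²

356 in²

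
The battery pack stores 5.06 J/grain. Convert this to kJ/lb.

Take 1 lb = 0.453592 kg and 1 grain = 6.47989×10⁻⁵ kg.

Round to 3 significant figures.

5.06 J/grain ÷ 6.47989×10⁻⁵ kg/grain = 78087.7 J/kg
78087.7 J/kg ÷ 1000 J/kJ × 0.453592 kg/lb = 35.42 kJ/lb

35.4 kJ/lb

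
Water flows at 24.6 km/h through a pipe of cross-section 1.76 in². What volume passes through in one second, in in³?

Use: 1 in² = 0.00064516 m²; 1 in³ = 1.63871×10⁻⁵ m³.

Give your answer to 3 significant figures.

473 in³

24.6 km/h × (1/3.6) = 6.83333 m/s
1.76 in² × 0.00064516 = 0.00113548 m²
V = v × A × t = 6.83333 m/s × 0.00113548 m² × 1 s = 0.00775911 m³
0.00775911 m³ ÷ (1.63871×10⁻⁵ m³/in³) = 473.489 in³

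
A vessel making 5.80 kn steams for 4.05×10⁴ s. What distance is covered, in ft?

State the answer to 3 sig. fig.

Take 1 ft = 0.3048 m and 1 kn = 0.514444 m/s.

3.96×10⁵ ft

5.80 kn × 0.514444 → 2.98378 m/s
d = v × t = 2.98378 m/s × 40500 s = 120843 m
120843 m ÷ (0.3048 m/ft) = 396467 ft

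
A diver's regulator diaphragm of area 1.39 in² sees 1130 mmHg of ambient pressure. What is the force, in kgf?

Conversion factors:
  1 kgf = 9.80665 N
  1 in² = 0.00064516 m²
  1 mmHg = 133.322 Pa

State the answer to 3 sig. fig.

13.8 kgf

1130 mmHg × 133.322 = 150654 Pa
1.39 in² × 0.00064516 = 8.96772×10⁻⁴ m²
F = P × A = 150654 Pa × 8.96772×10⁻⁴ m² = 135.102 N
135.102 N ÷ (9.80665 N/kgf) = 13.7766 kgf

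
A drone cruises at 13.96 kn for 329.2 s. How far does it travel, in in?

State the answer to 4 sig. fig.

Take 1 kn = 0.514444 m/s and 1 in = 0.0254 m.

13.96 kn × 0.514444 → 7.18164 m/s
d = v × t = 7.18164 m/s × 329.2 s = 2364.2 m
2364.2 m ÷ (0.0254 m/in) = 93078.7 in

9.308×10⁴ in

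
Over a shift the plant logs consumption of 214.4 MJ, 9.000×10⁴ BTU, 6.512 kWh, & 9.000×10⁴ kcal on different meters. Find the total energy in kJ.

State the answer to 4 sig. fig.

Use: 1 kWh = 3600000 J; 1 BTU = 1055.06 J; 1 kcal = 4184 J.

214.4 MJ × 1000000 = 2.144×10⁸ J
9.000×10⁴ BTU × 1055.06 = 9.49554×10⁷ J
6.512 kWh × 3600000 = 2.34432×10⁷ J
9.000×10⁴ kcal × 4184 = 3.7656×10⁸ J
Total: 2.144×10⁸ + 9.49554×10⁷ + 2.34432×10⁷ + 3.7656×10⁸ = 7.09359×10⁸ J
In kJ: 7.09359×10⁸ / 1000 = 709359 kJ

7.094×10⁵ kJ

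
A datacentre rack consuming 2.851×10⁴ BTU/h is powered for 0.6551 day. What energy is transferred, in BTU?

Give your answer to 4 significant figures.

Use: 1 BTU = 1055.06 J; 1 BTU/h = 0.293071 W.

4.482×10⁵ BTU

2.851×10⁴ BTU/h × 0.293071 = 8355.45 W
0.6551 day × 86400 = 56600.6 s
E = P × t = 8355.45 W × 56600.6 s = 4.72923×10⁸ J
4.72923×10⁸ J ÷ (1055.06 J/BTU) = 448243 BTU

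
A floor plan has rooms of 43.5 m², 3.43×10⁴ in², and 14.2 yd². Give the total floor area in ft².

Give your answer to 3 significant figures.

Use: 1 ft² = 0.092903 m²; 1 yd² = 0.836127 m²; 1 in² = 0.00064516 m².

834 ft²

43.5 m² (already m²)
3.43×10⁴ in² × 0.00064516 = 22.129 m²
14.2 yd² × 0.836127 = 11.873 m²
Combined: 43.5 + 22.129 + 11.873 = 77.502 m²
In ft²: 77.502 / 0.092903 = 834.225 ft²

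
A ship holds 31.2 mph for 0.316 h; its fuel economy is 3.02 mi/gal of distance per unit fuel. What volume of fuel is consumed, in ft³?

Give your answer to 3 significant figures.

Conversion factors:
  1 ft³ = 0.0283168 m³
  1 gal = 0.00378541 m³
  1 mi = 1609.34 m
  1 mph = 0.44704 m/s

31.2 mph → 13.9476 m/s
0.316 h → 1137.6 s
d = v × t = 13.9476 × 1137.6 = 15866.8 m
3.02 mi/gal → 1.28393×10⁶ m/m³
V = d / (distance per unit fuel) = 15866.8 / 1.28393×10⁶ = 0.012358 m³
In ft³: 0.012358 / 0.0283168 = 0.436419 ft³

0.436 ft³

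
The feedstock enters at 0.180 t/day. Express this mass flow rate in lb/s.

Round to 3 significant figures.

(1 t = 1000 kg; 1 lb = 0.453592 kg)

0.00459 lb/s

0.180 t/day × 1000 kg/t ÷ 86400 s/day = 0.00208333 kg/s
0.00208333 kg/s ÷ 0.453592 kg/lb = 0.00459296 lb/s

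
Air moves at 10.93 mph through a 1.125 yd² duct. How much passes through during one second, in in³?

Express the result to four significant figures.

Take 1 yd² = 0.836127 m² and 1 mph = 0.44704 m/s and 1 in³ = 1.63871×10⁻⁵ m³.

2.805×10⁵ in³

10.93 mph × 0.44704 = 4.88615 m/s
1.125 yd² × 0.836127 = 0.940643 m²
V = v × A × t = 4.88615 m/s × 0.940643 m² × 1 s = 4.59612 m³
4.59612 m³ ÷ (1.63871×10⁻⁵ m³/in³) = 280472 in³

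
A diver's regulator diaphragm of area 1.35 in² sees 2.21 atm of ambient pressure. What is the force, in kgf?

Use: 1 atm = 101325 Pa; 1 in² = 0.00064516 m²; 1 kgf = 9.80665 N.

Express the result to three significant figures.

19.9 kgf

2.21 atm × 101325 → 223928 Pa
1.35 in² × 0.00064516 → 8.70966×10⁻⁴ m²
F = P × A = 223928 Pa × 8.70966×10⁻⁴ m² = 195.034 N
195.034 N ÷ (9.80665 N/kgf) = 19.8879 kgf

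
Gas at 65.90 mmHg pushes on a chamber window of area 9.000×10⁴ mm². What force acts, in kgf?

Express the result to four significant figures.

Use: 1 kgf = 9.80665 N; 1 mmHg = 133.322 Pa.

80.63 kgf

65.90 mmHg × 133.322 = 8785.92 Pa
9.000×10⁴ mm² × 10⁻⁶ = 0.09 m²
F = P × A = 8785.92 Pa × 0.09 m² = 790.733 N
790.733 N ÷ (9.80665 N/kgf) = 80.6323 kgf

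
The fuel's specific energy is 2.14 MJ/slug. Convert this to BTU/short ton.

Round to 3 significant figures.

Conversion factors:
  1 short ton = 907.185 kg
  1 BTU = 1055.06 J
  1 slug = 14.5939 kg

1.26×10⁵ BTU/short ton

2.14 MJ/slug × 1000000 J/MJ ÷ 14.5939 kg/slug = 146637 J/kg
146637 J/kg ÷ 1055.06 J/BTU × 907.185 kg/short ton = 126085 BTU/short ton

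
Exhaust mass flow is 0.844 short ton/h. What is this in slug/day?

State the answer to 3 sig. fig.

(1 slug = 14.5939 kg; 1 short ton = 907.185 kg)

0.844 short ton/h × 907.185 kg/short ton ÷ 3600 s/h = 0.212684 kg/s
0.212684 kg/s ÷ 14.5939 kg/slug × 86400 s/day = 1259.15 slug/day

1260 slug/day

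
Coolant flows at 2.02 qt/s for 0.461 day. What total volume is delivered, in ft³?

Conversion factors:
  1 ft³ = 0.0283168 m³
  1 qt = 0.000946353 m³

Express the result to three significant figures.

2690 ft³

2.02 qt/s → 0.00191163 m³/s
0.461 day → 39830.4 s
V = Q × t = 0.00191163 × 39830.4 = 76.141 m³
In ft³: 76.141 / 0.0283168 = 2688.9 ft³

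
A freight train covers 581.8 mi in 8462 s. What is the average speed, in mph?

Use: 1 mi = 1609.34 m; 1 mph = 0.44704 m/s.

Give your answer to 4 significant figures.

581.8 mi × 1609.34 = 936314 m
v = d / t = 936314 m / 8462 s = 110.649 m/s
110.649 m/s ÷ (0.44704 m/s/mph) = 247.515 mph

247.5 mph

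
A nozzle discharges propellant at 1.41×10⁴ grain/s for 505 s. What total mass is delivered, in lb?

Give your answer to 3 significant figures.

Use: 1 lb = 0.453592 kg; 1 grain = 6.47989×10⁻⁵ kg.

1.41×10⁴ grain/s → 0.913664 kg/s
m = ṁ × t = 0.913664 × 505 = 461.4 kg
In lb: 461.4 / 0.453592 = 1017.21 lb

1020 lb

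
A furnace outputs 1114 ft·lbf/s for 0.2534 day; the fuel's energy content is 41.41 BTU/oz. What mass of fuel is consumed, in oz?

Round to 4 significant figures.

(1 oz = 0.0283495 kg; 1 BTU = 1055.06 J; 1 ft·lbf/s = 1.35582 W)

756.9 oz

1114 ft·lbf/s → 1510.38 W
0.2534 day → 21893.8 s
E = P × t = 1510.38 × 21893.8 = 3.3068×10⁷ J
41.41 BTU/oz → 1.54112×10⁶ J/kg
m = E / e_s = 3.3068×10⁷ / 1.54112×10⁶ = 21.4571 kg
In oz: 21.4571 / 0.0283495 = 756.878 oz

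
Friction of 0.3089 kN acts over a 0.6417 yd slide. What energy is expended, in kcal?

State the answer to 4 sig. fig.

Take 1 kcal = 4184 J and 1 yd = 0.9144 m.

0.04332 kcal

0.3089 kN × 1000 → 308.9 N
0.6417 yd × 0.9144 → 0.58677 m
W = F × d = 308.9 N × 0.58677 m = 181.253 J
181.253 J ÷ (4184 J/kcal) = 0.0433205 kcal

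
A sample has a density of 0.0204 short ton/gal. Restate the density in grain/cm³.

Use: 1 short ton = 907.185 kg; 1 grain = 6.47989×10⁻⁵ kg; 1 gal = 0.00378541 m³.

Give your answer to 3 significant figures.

75.4 grain/cm³

0.0204 short ton/gal × 907.185 kg/short ton ÷ 0.00378541 m³/gal = 4888.92 kg/m³
4888.92 kg/m³ ÷ 6.47989×10⁻⁵ kg/grain × 10⁻⁶ m³/cm³ = 75.4476 grain/cm³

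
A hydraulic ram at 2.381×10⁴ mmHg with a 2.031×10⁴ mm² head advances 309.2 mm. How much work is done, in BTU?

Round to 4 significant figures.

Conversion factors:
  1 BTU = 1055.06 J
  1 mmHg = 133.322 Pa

18.89 BTU

2.381×10⁴ mmHg → 3.1744×10⁶ Pa
2.031×10⁴ mm² → 0.02031 m²
F = P × A = 3.1744×10⁶ × 0.02031 = 64472.1 N
309.2 mm → 0.3092 m
W = F × d = 64472.1 × 0.3092 = 19934.8 J
In BTU: 19934.8 / 1055.06 = 18.8945 BTU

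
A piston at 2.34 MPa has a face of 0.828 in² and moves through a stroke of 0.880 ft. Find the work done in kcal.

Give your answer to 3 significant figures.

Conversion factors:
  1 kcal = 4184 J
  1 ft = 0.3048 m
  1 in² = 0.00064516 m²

2.34 MPa → 2.34×10⁶ Pa
0.828 in² → 5.34192×10⁻⁴ m²
F = P × A = 2.34×10⁶ × 5.34192×10⁻⁴ = 1250.01 N
0.880 ft → 0.268224 m
W = F × d = 1250.01 × 0.268224 = 335.283 J
In kcal: 335.283 / 4184 = 0.0801346 kcal

0.0801 kcal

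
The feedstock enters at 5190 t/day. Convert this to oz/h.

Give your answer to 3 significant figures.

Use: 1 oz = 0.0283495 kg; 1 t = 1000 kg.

5190 t/day × 1000 kg/t ÷ 86400 s/day = 60.0694 kg/s
60.0694 kg/s ÷ 0.0283495 kg/oz × 3600 s/h = 7.62799×10⁶ oz/h

7.63×10⁶ oz/h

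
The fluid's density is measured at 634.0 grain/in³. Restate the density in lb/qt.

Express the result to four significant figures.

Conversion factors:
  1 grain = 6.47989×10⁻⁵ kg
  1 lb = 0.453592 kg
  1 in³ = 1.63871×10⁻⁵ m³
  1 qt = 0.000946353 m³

5.230 lb/qt

634.0 grain/in³ × 6.47989×10⁻⁵ kg/grain ÷ 1.63871×10⁻⁵ m³/in³ = 2507 kg/m³
2507 kg/m³ ÷ 0.453592 kg/lb × 0.000946353 m³/qt = 5.23049 lb/qt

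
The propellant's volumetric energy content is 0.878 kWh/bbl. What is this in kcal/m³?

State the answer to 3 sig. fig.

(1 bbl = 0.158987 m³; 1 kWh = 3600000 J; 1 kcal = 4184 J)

0.878 kWh/bbl × 3600000 J/kWh ÷ 0.158987 m³/bbl = 1.98809×10⁷ J/m³
1.98809×10⁷ J/m³ ÷ 4184 J/kcal = 4751.65 kcal/m³

4750 kcal/m³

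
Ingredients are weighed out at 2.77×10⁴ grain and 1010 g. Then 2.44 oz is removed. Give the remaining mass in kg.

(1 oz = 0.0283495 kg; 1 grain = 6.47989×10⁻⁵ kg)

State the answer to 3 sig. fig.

2.74 kg

2.77×10⁴ grain × 6.47989×10⁻⁵ = 1.79493 kg
1010 g × 0.001 = 1.01 kg
2.44 oz × 0.0283495 = 0.0691728 kg
Result: 1.79493 + 1.01 − 0.0691728 = 2.73576 kg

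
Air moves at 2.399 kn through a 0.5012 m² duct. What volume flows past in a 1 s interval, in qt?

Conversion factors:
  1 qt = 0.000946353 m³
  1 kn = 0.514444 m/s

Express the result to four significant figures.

2.399 kn × 0.514444 = 1.23415 m/s
V = v × A × t = 1.23415 m/s × 0.5012 m² × 1 s = 0.618556 m³
0.618556 m³ ÷ (0.000946353 m³/qt) = 653.621 qt

653.6 qt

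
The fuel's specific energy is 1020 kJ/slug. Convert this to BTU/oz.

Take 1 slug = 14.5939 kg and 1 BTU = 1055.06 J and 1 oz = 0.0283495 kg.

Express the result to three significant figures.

1.88 BTU/oz

1020 kJ/slug × 1000 J/kJ ÷ 14.5939 kg/slug = 69892.2 J/kg
69892.2 J/kg ÷ 1055.06 J/BTU × 0.0283495 kg/oz = 1.87801 BTU/oz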